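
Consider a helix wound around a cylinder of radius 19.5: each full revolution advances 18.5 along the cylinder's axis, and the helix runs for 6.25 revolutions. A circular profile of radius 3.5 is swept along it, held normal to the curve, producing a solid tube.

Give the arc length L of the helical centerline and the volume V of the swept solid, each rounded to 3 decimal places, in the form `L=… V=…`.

2πR = 2π·19.5 = 122.522113
per-turn = √(122.522113² + 18.5²) = √(15011.6683 + 342.25) = √15353.9183 = 123.910929
L = 6.25 × 123.910929 = 774.443305
V = π·3.5² × L = 38.484510 × 774.443305 = 29804.071138

L=774.443 V=29804.071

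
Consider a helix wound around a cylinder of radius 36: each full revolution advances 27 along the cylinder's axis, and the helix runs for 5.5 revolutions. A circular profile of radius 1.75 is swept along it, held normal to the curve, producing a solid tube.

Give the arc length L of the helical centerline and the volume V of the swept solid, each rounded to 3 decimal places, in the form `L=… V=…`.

2πR = 2π·36 = 226.194671
per-turn = √(226.194671² + 27²) = √(51164.0292 + 729) = √51893.0292 = 227.800415
L = 5.5 × 227.800415 = 1252.902284
V = π·1.75² × L = 9.621128 × 1252.902284 = 12054.332623

L=1252.902 V=12054.333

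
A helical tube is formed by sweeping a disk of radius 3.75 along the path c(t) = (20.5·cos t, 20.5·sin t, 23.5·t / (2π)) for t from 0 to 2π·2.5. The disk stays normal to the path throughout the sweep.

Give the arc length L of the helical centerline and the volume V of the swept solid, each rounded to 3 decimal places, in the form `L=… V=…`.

2πR = 2π·20.5 = 128.805299
per-turn = √(128.805299² + 23.5²) = √(16590.8050 + 552.25) = √17143.0550 = 130.931490
L = 2.5 × 130.931490 = 327.328724
V = π·3.75² × L = 44.178647 × 327.328724 = 14460.940062

L=327.329 V=14460.940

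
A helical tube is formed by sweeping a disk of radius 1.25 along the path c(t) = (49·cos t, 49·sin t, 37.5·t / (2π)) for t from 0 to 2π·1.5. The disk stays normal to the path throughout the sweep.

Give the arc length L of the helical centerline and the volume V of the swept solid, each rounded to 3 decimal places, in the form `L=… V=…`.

2πR = 2π·49 = 307.876080
per-turn = √(307.876080² + 37.5²) = √(94787.6807 + 1406.25) = √96193.9307 = 310.151464
L = 1.5 × 310.151464 = 465.227196
V = π·1.25² × L = 4.908739 × 465.227196 = 2283.678659

L=465.227 V=2283.679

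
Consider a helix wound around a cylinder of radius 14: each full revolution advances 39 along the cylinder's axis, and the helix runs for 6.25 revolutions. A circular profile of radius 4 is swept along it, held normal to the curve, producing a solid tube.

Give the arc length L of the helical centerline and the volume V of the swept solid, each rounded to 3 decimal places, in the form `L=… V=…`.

L=601.391 V=30229.190

2πR = 2π·14 = 87.964594
per-turn = √(87.964594² + 39²) = √(7737.7699 + 1521) = √9258.7699 = 96.222502
L = 6.25 × 96.222502 = 601.390636
V = π·4² × L = 50.265482 × 601.390636 = 30229.190473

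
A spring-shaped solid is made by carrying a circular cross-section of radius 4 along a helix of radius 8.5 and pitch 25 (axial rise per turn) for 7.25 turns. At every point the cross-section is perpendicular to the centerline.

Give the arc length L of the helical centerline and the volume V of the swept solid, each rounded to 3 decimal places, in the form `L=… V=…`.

2πR = 2π·8.5 = 53.407075
per-turn = √(53.407075² + 25²) = √(2852.3157 + 625) = √3477.3157 = 58.968769
L = 7.25 × 58.968769 = 427.523572
V = π·4² × L = 50.265482 × 427.523572 = 21489.678631

L=427.524 V=21489.679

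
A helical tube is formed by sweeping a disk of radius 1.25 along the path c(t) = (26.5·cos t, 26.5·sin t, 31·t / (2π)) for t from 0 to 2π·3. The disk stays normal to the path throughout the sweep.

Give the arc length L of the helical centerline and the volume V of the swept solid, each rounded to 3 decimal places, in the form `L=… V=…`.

2πR = 2π·26.5 = 166.504411
per-turn = √(166.504411² + 31²) = √(27723.7188 + 961) = √28684.7188 = 169.365636
L = 3 × 169.365636 = 508.096909
V = π·1.25² × L = 4.908739 × 508.096909 = 2494.114869

L=508.097 V=2494.115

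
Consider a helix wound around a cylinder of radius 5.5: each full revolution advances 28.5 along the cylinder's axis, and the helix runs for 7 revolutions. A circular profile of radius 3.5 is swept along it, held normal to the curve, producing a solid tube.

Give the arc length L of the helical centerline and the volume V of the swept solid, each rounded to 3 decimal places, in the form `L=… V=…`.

2πR = 2π·5.5 = 34.557519
per-turn = √(34.557519² + 28.5²) = √(1194.2221 + 812.25) = √2006.4721 = 44.793662
L = 7 × 44.793662 = 313.555632
V = π·3.5² × L = 38.484510 × 313.555632 = 12067.034866

L=313.556 V=12067.035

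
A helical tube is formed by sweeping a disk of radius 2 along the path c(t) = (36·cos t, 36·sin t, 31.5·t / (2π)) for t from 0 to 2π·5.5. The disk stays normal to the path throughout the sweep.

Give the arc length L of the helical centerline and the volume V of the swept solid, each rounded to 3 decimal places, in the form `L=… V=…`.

2πR = 2π·36 = 226.194671
per-turn = √(226.194671² + 31.5²) = √(51164.0292 + 992.25) = √52156.2792 = 228.377493
L = 5.5 × 228.377493 = 1256.076210
V = π·2² × L = 12.566371 × 1256.076210 = 15784.319179

L=1256.076 V=15784.319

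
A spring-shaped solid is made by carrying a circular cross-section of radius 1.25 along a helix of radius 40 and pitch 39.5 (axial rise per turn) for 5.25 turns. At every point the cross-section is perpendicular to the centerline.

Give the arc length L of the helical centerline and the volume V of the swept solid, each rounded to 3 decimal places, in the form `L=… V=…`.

L=1335.666 V=6556.433

2πR = 2π·40 = 251.327412
per-turn = √(251.327412² + 39.5²) = √(63165.4682 + 1560.25) = √64725.7182 = 254.412496
L = 5.25 × 254.412496 = 1335.665604
V = π·1.25² × L = 4.908739 × 1335.665604 = 6556.433204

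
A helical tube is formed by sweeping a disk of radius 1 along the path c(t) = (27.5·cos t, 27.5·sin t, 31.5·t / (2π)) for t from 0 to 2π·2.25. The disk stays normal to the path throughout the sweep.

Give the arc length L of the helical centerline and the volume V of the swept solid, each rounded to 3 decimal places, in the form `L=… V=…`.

2πR = 2π·27.5 = 172.787596
per-turn = √(172.787596² + 31.5²) = √(29855.5533 + 992.25) = √30847.8033 = 175.635427
L = 2.25 × 175.635427 = 395.179711
V = π·1² × L = 3.141593 × 395.179711 = 1241.493678

L=395.180 V=1241.494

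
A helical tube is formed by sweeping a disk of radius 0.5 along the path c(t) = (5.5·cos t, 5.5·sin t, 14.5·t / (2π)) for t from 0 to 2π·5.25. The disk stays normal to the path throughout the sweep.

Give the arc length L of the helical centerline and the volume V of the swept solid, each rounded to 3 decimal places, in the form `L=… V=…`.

2πR = 2π·5.5 = 34.557519
per-turn = √(34.557519² + 14.5²) = √(1194.2221 + 210.25) = √1404.4721 = 37.476288
L = 5.25 × 37.476288 = 196.750510
V = π·0.5² × L = 0.785398 × 196.750510 = 154.527489

L=196.751 V=154.527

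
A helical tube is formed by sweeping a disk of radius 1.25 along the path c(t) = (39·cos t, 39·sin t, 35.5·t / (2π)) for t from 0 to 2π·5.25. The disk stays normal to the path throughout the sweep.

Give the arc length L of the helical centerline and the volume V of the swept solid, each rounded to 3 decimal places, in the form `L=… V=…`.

2πR = 2π·39 = 245.044227
per-turn = √(245.044227² + 35.5²) = √(60046.6732 + 1260.25) = √61306.9232 = 247.602349
L = 5.25 × 247.602349 = 1299.912332
V = π·1.25² × L = 4.908739 × 1299.912332 = 6380.929737

L=1299.912 V=6380.930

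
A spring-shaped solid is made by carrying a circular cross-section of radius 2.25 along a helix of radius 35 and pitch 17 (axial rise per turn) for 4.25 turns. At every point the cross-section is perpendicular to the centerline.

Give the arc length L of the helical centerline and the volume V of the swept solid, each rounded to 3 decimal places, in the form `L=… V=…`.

L=937.412 V=14908.898

2πR = 2π·35 = 219.911486
per-turn = √(219.911486² + 17²) = √(48361.0616 + 289) = √48650.0616 = 220.567590
L = 4.25 × 220.567590 = 937.412256
V = π·2.25² × L = 15.904313 × 937.412256 = 14908.897744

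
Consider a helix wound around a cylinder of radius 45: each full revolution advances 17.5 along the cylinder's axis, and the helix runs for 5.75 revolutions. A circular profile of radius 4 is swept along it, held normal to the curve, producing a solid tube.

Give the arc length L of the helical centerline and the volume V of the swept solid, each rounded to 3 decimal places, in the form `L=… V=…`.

L=1628.885 V=81876.703

2πR = 2π·45 = 282.743339
per-turn = √(282.743339² + 17.5²) = √(79943.7956 + 306.25) = √80250.0456 = 283.284390
L = 5.75 × 283.284390 = 1628.885243
V = π·4² × L = 50.265482 × 1628.885243 = 81876.702598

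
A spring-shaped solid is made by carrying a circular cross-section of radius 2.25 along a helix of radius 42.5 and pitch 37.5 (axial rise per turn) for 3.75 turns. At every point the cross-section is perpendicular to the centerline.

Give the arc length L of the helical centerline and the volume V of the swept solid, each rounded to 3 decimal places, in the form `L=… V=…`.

L=1011.208 V=16082.576

2πR = 2π·42.5 = 267.035376
per-turn = √(267.035376² + 37.5²) = √(71307.8918 + 1406.25) = √72714.1418 = 269.655598
L = 3.75 × 269.655598 = 1011.208494
V = π·2.25² × L = 15.904313 × 1011.208494 = 16082.576209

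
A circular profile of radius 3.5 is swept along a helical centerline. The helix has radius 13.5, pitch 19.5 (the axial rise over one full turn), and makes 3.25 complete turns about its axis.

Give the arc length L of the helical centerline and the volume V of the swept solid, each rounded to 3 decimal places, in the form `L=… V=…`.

L=282.866 V=10885.945

2πR = 2π·13.5 = 84.823002
per-turn = √(84.823002² + 19.5²) = √(7194.9416 + 380.25) = √7575.1916 = 87.035577
L = 3.25 × 87.035577 = 282.865624
V = π·3.5² × L = 38.484510 × 282.865624 = 10885.944946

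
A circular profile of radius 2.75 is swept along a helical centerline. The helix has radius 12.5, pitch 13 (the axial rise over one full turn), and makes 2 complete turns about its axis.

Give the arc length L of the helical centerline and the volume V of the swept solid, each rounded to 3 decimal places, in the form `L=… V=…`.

2πR = 2π·12.5 = 78.539816
per-turn = √(78.539816² + 13²) = √(6168.5028 + 169) = √6337.5028 = 79.608434
L = 2 × 79.608434 = 159.216868
V = π·2.75² × L = 23.758294 × 159.216868 = 3782.721226

L=159.217 V=3782.721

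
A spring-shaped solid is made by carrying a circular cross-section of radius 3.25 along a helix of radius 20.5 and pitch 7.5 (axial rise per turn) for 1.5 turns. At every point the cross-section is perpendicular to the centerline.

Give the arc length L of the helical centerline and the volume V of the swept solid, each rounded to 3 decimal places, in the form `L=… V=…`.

2πR = 2π·20.5 = 128.805299
per-turn = √(128.805299² + 7.5²) = √(16590.8050 + 56.25) = √16647.0550 = 129.023467
L = 1.5 × 129.023467 = 193.535200
V = π·3.25² × L = 33.183072 × 193.535200 = 6422.092563

L=193.535 V=6422.093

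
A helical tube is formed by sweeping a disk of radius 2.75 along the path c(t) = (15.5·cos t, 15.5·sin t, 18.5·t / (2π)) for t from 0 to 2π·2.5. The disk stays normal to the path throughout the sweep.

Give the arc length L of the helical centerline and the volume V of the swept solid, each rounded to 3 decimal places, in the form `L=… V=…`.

L=247.827 V=5887.954

2πR = 2π·15.5 = 97.389372
per-turn = √(97.389372² + 18.5²) = √(9484.6898 + 342.25) = √9826.9398 = 99.130923
L = 2.5 × 99.130923 = 247.827307
V = π·2.75² × L = 23.758294 × 247.827307 = 5887.954123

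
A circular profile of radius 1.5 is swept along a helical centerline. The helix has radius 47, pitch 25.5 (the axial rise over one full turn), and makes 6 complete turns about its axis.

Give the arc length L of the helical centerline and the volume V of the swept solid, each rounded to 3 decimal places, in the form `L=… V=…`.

L=1778.452 V=12571.135

2πR = 2π·47 = 295.309709
per-turn = √(295.309709² + 25.5²) = √(87207.8245 + 650.25) = √87858.0745 = 296.408628
L = 6 × 296.408628 = 1778.451765
V = π·1.5² × L = 7.068583 × 1778.451765 = 12571.134752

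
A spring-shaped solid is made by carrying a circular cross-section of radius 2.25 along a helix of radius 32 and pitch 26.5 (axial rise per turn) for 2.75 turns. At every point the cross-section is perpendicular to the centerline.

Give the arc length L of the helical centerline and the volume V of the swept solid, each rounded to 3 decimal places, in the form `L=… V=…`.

L=557.702 V=8869.869

2πR = 2π·32 = 201.061930
per-turn = √(201.061930² + 26.5²) = √(40425.8996 + 702.25) = √41128.1496 = 202.800763
L = 2.75 × 202.800763 = 557.702099
V = π·2.25² × L = 15.904313 × 557.702099 = 8869.868641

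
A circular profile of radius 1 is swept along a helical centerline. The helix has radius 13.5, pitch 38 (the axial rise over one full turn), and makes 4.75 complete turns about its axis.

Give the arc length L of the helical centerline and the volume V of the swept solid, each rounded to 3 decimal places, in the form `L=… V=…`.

L=441.493 V=1386.991

2πR = 2π·13.5 = 84.823002
per-turn = √(84.823002² + 38²) = √(7194.9416 + 1444) = √8638.9416 = 92.945907
L = 4.75 × 92.945907 = 441.493058
V = π·1² × L = 3.141593 × 441.493058 = 1386.991347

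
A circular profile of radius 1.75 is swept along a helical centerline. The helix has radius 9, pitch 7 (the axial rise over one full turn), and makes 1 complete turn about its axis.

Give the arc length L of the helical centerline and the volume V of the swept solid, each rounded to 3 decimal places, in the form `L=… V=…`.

2πR = 2π·9 = 56.548668
per-turn = √(56.548668² + 7²) = √(3197.7518 + 49) = √3246.7518 = 56.980276
L = 1 × 56.980276 = 56.980276
V = π·1.75² × L = 9.621128 × 56.980276 = 548.214498

L=56.980 V=548.214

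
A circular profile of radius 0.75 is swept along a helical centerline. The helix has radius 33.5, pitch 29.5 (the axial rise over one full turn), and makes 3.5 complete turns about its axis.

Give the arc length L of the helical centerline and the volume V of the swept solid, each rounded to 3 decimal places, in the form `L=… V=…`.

2πR = 2π·33.5 = 210.486708
per-turn = √(210.486708² + 29.5²) = √(44304.6542 + 870.25) = √45174.9042 = 212.543888
L = 3.5 × 212.543888 = 743.903607
V = π·0.75² × L = 1.767146 × 743.903607 = 1314.586184

L=743.904 V=1314.586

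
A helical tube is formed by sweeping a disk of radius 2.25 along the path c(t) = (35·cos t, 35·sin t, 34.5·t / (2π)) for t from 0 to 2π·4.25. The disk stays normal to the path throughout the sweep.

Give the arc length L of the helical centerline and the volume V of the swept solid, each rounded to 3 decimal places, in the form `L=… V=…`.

L=946.055 V=15046.359

2πR = 2π·35 = 219.911486
per-turn = √(219.911486² + 34.5²) = √(48361.0616 + 1190.25) = √49551.3116 = 222.601239
L = 4.25 × 222.601239 = 946.055265
V = π·2.25² × L = 15.904313 × 946.055265 = 15046.358875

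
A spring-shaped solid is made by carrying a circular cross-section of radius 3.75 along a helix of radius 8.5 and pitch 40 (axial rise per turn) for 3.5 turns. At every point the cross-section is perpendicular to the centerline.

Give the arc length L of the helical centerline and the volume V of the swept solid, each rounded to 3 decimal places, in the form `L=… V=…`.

L=233.540 V=10317.475

2πR = 2π·8.5 = 53.407075
per-turn = √(53.407075² + 40²) = √(2852.3157 + 1600) = √4452.3157 = 66.725675
L = 3.5 × 66.725675 = 233.539862
V = π·3.75² × L = 44.178647 × 233.539862 = 10317.475036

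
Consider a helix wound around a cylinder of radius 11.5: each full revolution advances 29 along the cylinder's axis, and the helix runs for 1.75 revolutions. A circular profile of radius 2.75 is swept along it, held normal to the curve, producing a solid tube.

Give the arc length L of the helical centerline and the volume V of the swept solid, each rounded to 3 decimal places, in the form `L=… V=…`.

L=136.253 V=3237.144

2πR = 2π·11.5 = 72.256631
per-turn = √(72.256631² + 29²) = √(5221.0207 + 841) = √6062.0207 = 77.858980
L = 1.75 × 77.858980 = 136.253215
V = π·2.75² × L = 23.758294 × 136.253215 = 3237.143990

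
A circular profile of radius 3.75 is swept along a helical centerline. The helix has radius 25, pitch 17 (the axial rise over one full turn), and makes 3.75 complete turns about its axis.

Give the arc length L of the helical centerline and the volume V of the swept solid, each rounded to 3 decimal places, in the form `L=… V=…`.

2πR = 2π·25 = 157.079633
per-turn = √(157.079633² + 17²) = √(24674.0110 + 289) = √24963.0110 = 157.996870
L = 3.75 × 157.996870 = 592.488263
V = π·3.75² × L = 44.178647 × 592.488263 = 26175.329656

L=592.488 V=26175.330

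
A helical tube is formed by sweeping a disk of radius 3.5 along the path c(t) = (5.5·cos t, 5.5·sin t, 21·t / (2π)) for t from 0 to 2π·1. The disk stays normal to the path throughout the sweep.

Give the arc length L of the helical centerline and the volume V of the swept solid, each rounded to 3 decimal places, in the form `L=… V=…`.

2πR = 2π·5.5 = 34.557519
per-turn = √(34.557519² + 21²) = √(1194.2221 + 441) = √1635.2221 = 40.437880
L = 1 × 40.437880 = 40.437880
V = π·3.5² × L = 38.484510 × 40.437880 = 1556.231994

L=40.438 V=1556.232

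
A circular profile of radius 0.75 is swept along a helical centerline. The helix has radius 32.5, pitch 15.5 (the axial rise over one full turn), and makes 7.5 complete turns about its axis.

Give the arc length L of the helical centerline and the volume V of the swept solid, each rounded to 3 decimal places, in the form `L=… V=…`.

L=1535.932 V=2714.216

2πR = 2π·32.5 = 204.203522
per-turn = √(204.203522² + 15.5²) = √(41699.0786 + 240.25) = √41939.3286 = 204.790939
L = 7.5 × 204.790939 = 1535.932041
V = π·0.75² × L = 1.767146 × 1535.932041 = 2714.215959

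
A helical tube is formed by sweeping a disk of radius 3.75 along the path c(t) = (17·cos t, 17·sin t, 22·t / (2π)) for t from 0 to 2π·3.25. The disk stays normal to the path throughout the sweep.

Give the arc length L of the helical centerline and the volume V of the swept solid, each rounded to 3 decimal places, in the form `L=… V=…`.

L=354.433 V=15658.360

2πR = 2π·17 = 106.814150
per-turn = √(106.814150² + 22²) = √(11409.2627 + 484) = √11893.2627 = 109.056236
L = 3.25 × 109.056236 = 354.432768
V = π·3.75² × L = 44.178647 × 354.432768 = 15658.360040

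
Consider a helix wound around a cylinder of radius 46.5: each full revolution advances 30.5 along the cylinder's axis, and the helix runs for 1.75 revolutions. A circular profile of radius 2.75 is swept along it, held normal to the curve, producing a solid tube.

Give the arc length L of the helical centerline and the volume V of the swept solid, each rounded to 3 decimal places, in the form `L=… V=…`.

L=514.073 V=12213.489

2πR = 2π·46.5 = 292.168117
per-turn = √(292.168117² + 30.5²) = √(85362.2085 + 930.25) = √86292.4585 = 293.755780
L = 1.75 × 293.755780 = 514.072616
V = π·2.75² × L = 23.758294 × 514.072616 = 12213.488565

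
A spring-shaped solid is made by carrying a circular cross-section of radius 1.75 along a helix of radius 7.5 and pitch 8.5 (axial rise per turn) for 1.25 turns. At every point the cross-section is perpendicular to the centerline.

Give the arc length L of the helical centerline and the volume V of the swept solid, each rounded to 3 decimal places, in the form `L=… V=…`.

2πR = 2π·7.5 = 47.123890
per-turn = √(47.123890² + 8.5²) = √(2220.6610 + 72.25) = √2292.9110 = 47.884350
L = 1.25 × 47.884350 = 59.855438
V = π·1.75² × L = 9.621128 × 59.855438 = 575.876798

L=59.855 V=575.877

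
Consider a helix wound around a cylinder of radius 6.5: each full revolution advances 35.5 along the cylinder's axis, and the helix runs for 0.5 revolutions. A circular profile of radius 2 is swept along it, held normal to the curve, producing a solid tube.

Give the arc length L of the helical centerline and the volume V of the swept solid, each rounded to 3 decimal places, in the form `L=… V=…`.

2πR = 2π·6.5 = 40.840704
per-turn = √(40.840704² + 35.5²) = √(1667.9631 + 1260.25) = √2928.2131 = 54.112967
L = 0.5 × 54.112967 = 27.056483
V = π·2² × L = 12.566371 × 27.056483 = 340.001796

L=27.056 V=340.002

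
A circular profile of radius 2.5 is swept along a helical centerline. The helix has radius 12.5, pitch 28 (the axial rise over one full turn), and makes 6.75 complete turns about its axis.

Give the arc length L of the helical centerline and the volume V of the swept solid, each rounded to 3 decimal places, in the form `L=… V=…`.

2πR = 2π·12.5 = 78.539816
per-turn = √(78.539816² + 28²) = √(6168.5028 + 784) = √6952.5028 = 83.381669
L = 6.75 × 83.381669 = 562.826267
V = π·2.5² × L = 19.634954 × 562.826267 = 11051.067906

L=562.826 V=11051.068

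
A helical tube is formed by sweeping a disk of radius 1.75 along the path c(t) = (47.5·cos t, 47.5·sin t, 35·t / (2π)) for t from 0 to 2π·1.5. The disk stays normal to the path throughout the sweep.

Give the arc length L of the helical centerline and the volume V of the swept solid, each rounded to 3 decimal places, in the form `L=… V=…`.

L=450.745 V=4336.674

2πR = 2π·47.5 = 298.451302
per-turn = √(298.451302² + 35²) = √(89073.1797 + 1225) = √90298.1797 = 300.496555
L = 1.5 × 300.496555 = 450.744833
V = π·1.75² × L = 9.621128 × 450.744833 = 4336.673508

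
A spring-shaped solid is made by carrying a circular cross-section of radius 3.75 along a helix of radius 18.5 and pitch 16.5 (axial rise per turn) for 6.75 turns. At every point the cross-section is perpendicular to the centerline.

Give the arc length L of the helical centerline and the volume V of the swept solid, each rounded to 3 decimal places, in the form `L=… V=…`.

2πR = 2π·18.5 = 116.238928
per-turn = √(116.238928² + 16.5²) = √(13511.4884 + 272.25) = √13783.7384 = 117.404167
L = 6.75 × 117.404167 = 792.478127
V = π·3.75² × L = 44.178647 × 792.478127 = 35010.611189

L=792.478 V=35010.611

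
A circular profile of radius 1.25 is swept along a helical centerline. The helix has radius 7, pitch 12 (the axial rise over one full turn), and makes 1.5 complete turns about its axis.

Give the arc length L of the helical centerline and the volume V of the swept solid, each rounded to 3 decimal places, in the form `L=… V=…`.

2πR = 2π·7 = 43.982297
per-turn = √(43.982297² + 12²) = √(1934.4425 + 144) = √2078.4425 = 45.589938
L = 1.5 × 45.589938 = 68.384907
V = π·1.25² × L = 4.908739 × 68.384907 = 335.683629

L=68.385 V=335.684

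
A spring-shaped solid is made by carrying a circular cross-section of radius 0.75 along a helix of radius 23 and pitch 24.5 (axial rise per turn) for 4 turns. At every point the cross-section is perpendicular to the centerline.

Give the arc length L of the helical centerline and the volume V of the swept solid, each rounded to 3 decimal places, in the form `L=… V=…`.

2πR = 2π·23 = 144.513262
per-turn = √(144.513262² + 24.5²) = √(20884.0829 + 600.25) = √21484.3329 = 146.575349
L = 4 × 146.575349 = 586.301396
V = π·0.75² × L = 1.767146 × 586.301396 = 1036.080089

L=586.301 V=1036.080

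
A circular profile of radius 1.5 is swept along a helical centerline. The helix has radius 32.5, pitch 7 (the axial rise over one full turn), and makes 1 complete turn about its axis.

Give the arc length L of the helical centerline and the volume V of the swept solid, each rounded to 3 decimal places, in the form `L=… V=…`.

L=204.323 V=1444.277

2πR = 2π·32.5 = 204.203522
per-turn = √(204.203522² + 7²) = √(41699.0786 + 49) = √41748.0786 = 204.323466
L = 1 × 204.323466 = 204.323466
V = π·1.5² × L = 7.068583 × 204.323466 = 1444.277472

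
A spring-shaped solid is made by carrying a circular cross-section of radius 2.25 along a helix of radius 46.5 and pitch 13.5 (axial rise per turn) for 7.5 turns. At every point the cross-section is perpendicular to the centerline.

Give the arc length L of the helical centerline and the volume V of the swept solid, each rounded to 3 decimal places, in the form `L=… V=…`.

2πR = 2π·46.5 = 292.168117
per-turn = √(292.168117² + 13.5²) = √(85362.2085 + 182.25) = √85544.4585 = 292.479843
L = 7.5 × 292.479843 = 2193.598821
V = π·2.25² × L = 15.904313 × 2193.598821 = 34887.681830

L=2193.599 V=34887.682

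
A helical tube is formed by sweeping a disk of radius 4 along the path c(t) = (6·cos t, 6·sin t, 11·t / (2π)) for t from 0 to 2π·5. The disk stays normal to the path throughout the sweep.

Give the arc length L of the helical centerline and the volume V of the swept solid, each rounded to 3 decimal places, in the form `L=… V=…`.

2πR = 2π·6 = 37.699112
per-turn = √(37.699112² + 11²) = √(1421.2230 + 121) = √1542.2230 = 39.271148
L = 5 × 39.271148 = 196.355738
V = π·4² × L = 50.265482 × 196.355738 = 9869.915904

L=196.356 V=9869.916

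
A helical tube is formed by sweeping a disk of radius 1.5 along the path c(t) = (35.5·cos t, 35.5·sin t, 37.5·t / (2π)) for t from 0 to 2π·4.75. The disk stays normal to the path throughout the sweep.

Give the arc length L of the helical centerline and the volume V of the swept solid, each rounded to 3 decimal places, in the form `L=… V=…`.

2πR = 2π·35.5 = 223.053078
per-turn = √(223.053078² + 37.5²) = √(49752.6758 + 1406.25) = √51158.9258 = 226.183390
L = 4.75 × 226.183390 = 1074.371101
V = π·1.5² × L = 7.068583 × 1074.371101 = 7594.281807

L=1074.371 V=7594.282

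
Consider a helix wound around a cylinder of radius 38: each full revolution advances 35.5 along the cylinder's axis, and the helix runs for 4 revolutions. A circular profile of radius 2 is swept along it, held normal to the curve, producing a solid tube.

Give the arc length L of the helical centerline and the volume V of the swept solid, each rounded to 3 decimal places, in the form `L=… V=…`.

2πR = 2π·38 = 238.761042
per-turn = √(238.761042² + 35.5²) = √(57006.8350 + 1260.25) = √58267.0850 = 241.385760
L = 4 × 241.385760 = 965.543039
V = π·2² × L = 12.566371 × 965.543039 = 12133.371673

L=965.543 V=12133.372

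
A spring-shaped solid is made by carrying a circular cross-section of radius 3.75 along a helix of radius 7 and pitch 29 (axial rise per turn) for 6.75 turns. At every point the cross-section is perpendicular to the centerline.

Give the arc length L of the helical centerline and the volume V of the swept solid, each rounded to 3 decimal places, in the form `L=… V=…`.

2πR = 2π·7 = 43.982297
per-turn = √(43.982297² + 29²) = √(1934.4425 + 841) = √2775.4425 = 52.682468
L = 6.75 × 52.682468 = 355.606661
V = π·3.75² × L = 44.178647 × 355.606661 = 15710.221028

L=355.607 V=15710.221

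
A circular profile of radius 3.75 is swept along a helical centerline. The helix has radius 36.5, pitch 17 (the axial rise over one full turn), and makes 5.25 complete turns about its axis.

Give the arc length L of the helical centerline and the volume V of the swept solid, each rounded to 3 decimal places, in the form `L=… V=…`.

L=1207.319 V=53337.709

2πR = 2π·36.5 = 229.336264
per-turn = √(229.336264² + 17²) = √(52595.1219 + 289) = √52884.1219 = 229.965480
L = 5.25 × 229.965480 = 1207.318768
V = π·3.75² × L = 44.178647 × 1207.318768 = 53337.709314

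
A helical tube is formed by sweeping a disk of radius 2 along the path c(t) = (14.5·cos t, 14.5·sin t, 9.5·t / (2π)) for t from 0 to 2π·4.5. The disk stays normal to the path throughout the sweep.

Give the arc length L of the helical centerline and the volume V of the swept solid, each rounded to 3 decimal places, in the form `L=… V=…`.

L=412.201 V=5179.866

2πR = 2π·14.5 = 91.106187
per-turn = √(91.106187² + 9.5²) = √(8300.3373 + 90.25) = √8390.5873 = 91.600149
L = 4.5 × 91.600149 = 412.200671
V = π·2² × L = 12.566371 × 412.200671 = 5179.866394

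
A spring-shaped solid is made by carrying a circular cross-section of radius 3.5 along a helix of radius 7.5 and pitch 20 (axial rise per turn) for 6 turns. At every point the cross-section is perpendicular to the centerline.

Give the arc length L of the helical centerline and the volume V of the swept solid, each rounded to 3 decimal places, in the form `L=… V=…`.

L=307.154 V=11820.685

2πR = 2π·7.5 = 47.123890
per-turn = √(47.123890² + 20²) = √(2220.6610 + 400) = √2620.6610 = 51.192392
L = 6 × 51.192392 = 307.154352
V = π·3.5² × L = 38.484510 × 307.154352 = 11820.684714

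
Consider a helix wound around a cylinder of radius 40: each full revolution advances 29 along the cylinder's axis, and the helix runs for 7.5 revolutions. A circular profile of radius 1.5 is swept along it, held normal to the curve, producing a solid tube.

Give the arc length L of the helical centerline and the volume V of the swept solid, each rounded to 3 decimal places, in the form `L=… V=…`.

2πR = 2π·40 = 251.327412
per-turn = √(251.327412² + 29²) = √(63165.4682 + 841) = √64006.4682 = 252.994996
L = 7.5 × 252.994996 = 1897.462472
V = π·1.5² × L = 7.068583 × 1897.462472 = 13412.371869

L=1897.462 V=13412.372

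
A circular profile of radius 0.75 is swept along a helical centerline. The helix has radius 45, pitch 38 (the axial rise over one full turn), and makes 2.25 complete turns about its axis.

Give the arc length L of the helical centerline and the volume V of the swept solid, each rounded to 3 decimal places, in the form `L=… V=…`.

L=641.892 V=1134.317

2πR = 2π·45 = 282.743339
per-turn = √(282.743339² + 38²) = √(79943.7956 + 1444) = √81387.7956 = 285.285463
L = 2.25 × 285.285463 = 641.892293
V = π·0.75² × L = 1.767146 × 641.892293 = 1134.317313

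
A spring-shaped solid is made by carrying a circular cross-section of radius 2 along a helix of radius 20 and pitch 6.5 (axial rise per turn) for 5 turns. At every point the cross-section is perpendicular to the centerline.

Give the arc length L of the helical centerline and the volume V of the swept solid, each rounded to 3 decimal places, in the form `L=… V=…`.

2πR = 2π·20 = 125.663706
per-turn = √(125.663706² + 6.5²) = √(15791.3670 + 42.25) = √15833.6170 = 125.831701
L = 5 × 125.831701 = 629.158506
V = π·2² × L = 12.566371 × 629.158506 = 7906.238965

L=629.159 V=7906.239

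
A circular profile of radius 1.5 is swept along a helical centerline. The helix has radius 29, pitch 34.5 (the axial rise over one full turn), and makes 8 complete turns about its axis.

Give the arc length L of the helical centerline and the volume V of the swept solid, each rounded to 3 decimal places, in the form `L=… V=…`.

2πR = 2π·29 = 182.212374
per-turn = √(182.212374² + 34.5²) = √(33201.3492 + 1190.25) = √34391.5992 = 185.449722
L = 8 × 185.449722 = 1483.597772
V = π·1.5² × L = 7.068583 × 1483.597772 = 10486.934688

L=1483.598 V=10486.935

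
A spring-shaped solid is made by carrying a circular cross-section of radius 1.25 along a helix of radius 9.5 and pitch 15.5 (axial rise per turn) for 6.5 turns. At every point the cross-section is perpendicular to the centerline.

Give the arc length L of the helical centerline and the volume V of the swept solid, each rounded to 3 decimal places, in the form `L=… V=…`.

2πR = 2π·9.5 = 59.690260
per-turn = √(59.690260² + 15.5²) = √(3562.9272 + 240.25) = √3803.1772 = 61.669905
L = 6.5 × 61.669905 = 400.854383
V = π·1.25² × L = 4.908739 × 400.854383 = 1967.689350

L=400.854 V=1967.689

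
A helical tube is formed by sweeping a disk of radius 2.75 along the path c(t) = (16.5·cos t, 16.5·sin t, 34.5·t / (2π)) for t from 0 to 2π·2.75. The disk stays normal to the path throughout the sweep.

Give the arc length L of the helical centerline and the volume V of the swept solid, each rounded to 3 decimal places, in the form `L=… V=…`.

2πR = 2π·16.5 = 103.672558
per-turn = √(103.672558² + 34.5²) = √(10747.9992 + 1190.25) = √11938.2492 = 109.262295
L = 2.75 × 109.262295 = 300.471312
V = π·2.75² × L = 23.758294 × 300.471312 = 7138.685909

L=300.471 V=7138.686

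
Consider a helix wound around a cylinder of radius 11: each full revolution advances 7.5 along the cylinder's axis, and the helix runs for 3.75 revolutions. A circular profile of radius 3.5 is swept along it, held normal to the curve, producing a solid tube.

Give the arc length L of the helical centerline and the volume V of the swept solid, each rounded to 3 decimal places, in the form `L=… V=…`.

L=260.703 V=10033.024

2πR = 2π·11 = 69.115038
per-turn = √(69.115038² + 7.5²) = √(4776.8885 + 56.25) = √4833.1385 = 69.520778
L = 3.75 × 69.520778 = 260.702916
V = π·3.5² × L = 38.484510 × 260.702916 = 10033.023992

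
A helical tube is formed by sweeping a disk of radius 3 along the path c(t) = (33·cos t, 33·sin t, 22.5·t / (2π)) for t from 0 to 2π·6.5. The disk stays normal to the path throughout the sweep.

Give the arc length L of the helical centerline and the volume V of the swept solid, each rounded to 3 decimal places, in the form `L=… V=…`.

2πR = 2π·33 = 207.345115
per-turn = √(207.345115² + 22.5²) = √(42991.9968 + 506.25) = √43498.2468 = 208.562333
L = 6.5 × 208.562333 = 1355.655165
V = π·3² × L = 28.274334 × 1355.655165 = 38330.246761

L=1355.655 V=38330.247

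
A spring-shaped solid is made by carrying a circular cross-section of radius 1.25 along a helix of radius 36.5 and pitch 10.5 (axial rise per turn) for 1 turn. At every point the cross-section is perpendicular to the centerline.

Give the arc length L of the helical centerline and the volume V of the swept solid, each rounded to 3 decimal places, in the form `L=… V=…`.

L=229.577 V=1126.931

2πR = 2π·36.5 = 229.336264
per-turn = √(229.336264² + 10.5²) = √(52595.1219 + 110.25) = √52705.3719 = 229.576505
L = 1 × 229.576505 = 229.576505
V = π·1.25² × L = 4.908739 × 229.576505 = 1126.931036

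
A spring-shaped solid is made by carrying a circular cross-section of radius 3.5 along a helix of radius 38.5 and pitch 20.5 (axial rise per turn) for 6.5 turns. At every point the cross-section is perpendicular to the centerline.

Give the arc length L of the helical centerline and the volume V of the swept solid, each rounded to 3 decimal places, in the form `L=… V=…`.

L=1578.003 V=60728.678

2πR = 2π·38.5 = 241.902634
per-turn = √(241.902634² + 20.5²) = √(58516.8845 + 420.25) = √58937.1345 = 242.769715
L = 6.5 × 242.769715 = 1578.003147
V = π·3.5² × L = 38.484510 × 1578.003147 = 60728.677906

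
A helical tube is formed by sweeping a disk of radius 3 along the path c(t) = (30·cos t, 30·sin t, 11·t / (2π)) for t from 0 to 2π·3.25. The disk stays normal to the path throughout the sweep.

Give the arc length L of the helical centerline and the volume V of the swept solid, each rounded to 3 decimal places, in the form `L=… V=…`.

2πR = 2π·30 = 188.495559
per-turn = √(188.495559² + 11²) = √(35530.5758 + 121) = √35651.5758 = 188.816249
L = 3.25 × 188.816249 = 613.652809
V = π·3² × L = 28.274334 × 613.652809 = 17350.624406

L=613.653 V=17350.624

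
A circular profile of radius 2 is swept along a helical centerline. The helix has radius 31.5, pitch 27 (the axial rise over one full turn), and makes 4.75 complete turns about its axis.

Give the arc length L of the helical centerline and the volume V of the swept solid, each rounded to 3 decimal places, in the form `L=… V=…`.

L=948.829 V=11923.338

2πR = 2π·31.5 = 197.920337
per-turn = √(197.920337² + 27²) = √(39172.4599 + 729) = √39901.4599 = 199.753498
L = 4.75 × 199.753498 = 948.829114
V = π·2² × L = 12.566371 × 948.829114 = 11923.338301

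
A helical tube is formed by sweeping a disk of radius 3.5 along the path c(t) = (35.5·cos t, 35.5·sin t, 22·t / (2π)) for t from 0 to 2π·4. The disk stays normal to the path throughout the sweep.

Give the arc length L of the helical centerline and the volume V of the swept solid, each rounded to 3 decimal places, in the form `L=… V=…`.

2πR = 2π·35.5 = 223.053078
per-turn = √(223.053078² + 22²) = √(49752.6758 + 484) = √50236.6758 = 224.135396
L = 4 × 224.135396 = 896.541584
V = π·3.5² × L = 38.484510 × 896.541584 = 34502.963576

L=896.542 V=34502.964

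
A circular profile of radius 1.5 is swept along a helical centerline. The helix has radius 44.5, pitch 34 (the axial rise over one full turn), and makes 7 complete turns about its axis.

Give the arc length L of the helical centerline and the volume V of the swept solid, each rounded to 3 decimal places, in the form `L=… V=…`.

L=1971.630 V=13936.629

2πR = 2π·44.5 = 279.601746
per-turn = √(279.601746² + 34²) = √(78177.1365 + 1156) = √79333.1365 = 281.661386
L = 7 × 281.661386 = 1971.629703
V = π·1.5² × L = 7.068583 × 1971.629703 = 13936.629130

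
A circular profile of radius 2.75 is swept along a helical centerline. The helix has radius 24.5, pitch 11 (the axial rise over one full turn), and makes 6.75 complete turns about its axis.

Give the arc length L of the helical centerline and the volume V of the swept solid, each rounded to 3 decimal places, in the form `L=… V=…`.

L=1041.731 V=24749.758

2πR = 2π·24.5 = 153.938040
per-turn = √(153.938040² + 11²) = √(23696.9202 + 121) = √23817.9202 = 154.330555
L = 6.75 × 154.330555 = 1041.731245
V = π·2.75² × L = 23.758294 × 1041.731245 = 24749.757658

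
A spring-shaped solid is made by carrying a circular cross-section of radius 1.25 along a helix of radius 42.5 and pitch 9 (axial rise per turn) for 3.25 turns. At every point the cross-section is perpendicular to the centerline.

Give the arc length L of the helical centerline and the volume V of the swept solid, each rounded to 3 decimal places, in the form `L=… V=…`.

L=868.358 V=4262.541

2πR = 2π·42.5 = 267.035376
per-turn = √(267.035376² + 9²) = √(71307.8918 + 81) = √71388.8918 = 267.186998
L = 3.25 × 267.186998 = 868.357743
V = π·1.25² × L = 4.908739 × 868.357743 = 4262.541103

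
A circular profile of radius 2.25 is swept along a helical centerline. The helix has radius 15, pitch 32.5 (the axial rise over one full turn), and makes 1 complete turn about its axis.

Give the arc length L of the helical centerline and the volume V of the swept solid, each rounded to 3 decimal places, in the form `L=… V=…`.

2πR = 2π·15 = 94.247780
per-turn = √(94.247780² + 32.5²) = √(8882.6440 + 1056.25) = √9938.8940 = 99.694002
L = 1 × 99.694002 = 99.694002
V = π·2.25² × L = 15.904313 × 99.694002 = 1585.564587

L=99.694 V=1585.565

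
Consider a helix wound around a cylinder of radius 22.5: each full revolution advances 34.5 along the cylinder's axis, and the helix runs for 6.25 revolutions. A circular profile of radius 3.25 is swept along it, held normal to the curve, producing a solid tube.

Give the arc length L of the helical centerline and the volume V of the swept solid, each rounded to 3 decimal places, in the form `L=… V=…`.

L=909.503 V=30180.096

2πR = 2π·22.5 = 141.371669
per-turn = √(141.371669² + 34.5²) = √(19985.9489 + 1190.25) = √21176.1989 = 145.520442
L = 6.25 × 145.520442 = 909.502760
V = π·3.25² × L = 33.183072 × 909.502760 = 30180.095928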